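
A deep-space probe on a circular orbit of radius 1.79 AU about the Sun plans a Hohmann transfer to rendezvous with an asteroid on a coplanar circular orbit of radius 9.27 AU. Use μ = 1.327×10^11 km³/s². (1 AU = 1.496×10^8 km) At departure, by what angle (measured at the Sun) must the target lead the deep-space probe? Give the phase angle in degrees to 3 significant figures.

φ = 97.1°

In km: r₁ = 1.79 × 1.496×10^8 = 2.67784×10^8 km; r₂ = 9.27 × 1.496×10^8 = 1.386792×10^9 km.
Transfer-ellipse semi-major axis a_t = (r₁ + r₂)/2 = (2.67784×10^8 + 1.386792×10^9)/2 = 8.27288×10^8 km.
The half-period of the transfer ellipse is t = π√(a_t³/μ) = 2.052×10^8 s.
Target angular speed ω₂ = √(μ/r₂³) = 7.054×10^-9 rad/s.
Angle swept by the target during transfer: ω₂·t = 1.4475 rad = 82.94°.
The deep-space probe traverses 180° on the transfer ellipse, so the target must lead by 180° − 82.94° = 97.1°.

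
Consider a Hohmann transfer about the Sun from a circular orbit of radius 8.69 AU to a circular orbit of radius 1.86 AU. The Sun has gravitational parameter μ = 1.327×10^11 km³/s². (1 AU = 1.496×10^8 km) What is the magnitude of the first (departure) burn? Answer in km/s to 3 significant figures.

Δv₁ = 4.10 km/s

In km: r₁ = 8.69 × 1.496×10^8 = 1.300024×10^9 km; r₂ = 1.86 × 1.496×10^8 = 2.78256×10^8 km.
The Hohmann ellipse has a_t = (r₁ + r₂)/2 = 7.8914×10^8 km.
On the circular orbit at r = 1.300024×10^9 km, v_c = √(μ/r) = 10.103 km/s.
Transfer-orbit speed at the same r (vis-viva, a = a_t): v_t = √[μ(2/r − 1/a_t)] = 5.9994 km/s.
Δv₁ = |v_t − v_c| = |5.9994 − 10.103| = 4.104 km/s.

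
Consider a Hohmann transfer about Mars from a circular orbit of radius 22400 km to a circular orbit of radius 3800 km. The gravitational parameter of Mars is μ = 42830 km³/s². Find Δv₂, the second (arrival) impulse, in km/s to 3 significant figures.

The Hohmann ellipse has a_t = (r₁ + r₂)/2 = 13100 km.
Circular speed at r = 3800 km: v_c = √(μ/r) = 3.357 km/s.
Transfer-orbit speed at the same r (vis-viva, a = a_t): v_t = √[μ(2/r − 1/a_t)] = 4.390 km/s.
Δv₂ = |v_t − v_c| = |4.390 − 3.357| = 1.033 km/s.

Δv₂ = 1.03 km/s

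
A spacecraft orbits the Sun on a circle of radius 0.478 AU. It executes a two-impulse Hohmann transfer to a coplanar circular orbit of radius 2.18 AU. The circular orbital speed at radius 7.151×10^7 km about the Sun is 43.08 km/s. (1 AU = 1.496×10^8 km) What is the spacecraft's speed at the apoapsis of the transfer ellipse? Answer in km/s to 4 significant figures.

From the circular-orbit relation v² = μ/r at r = 7.151×10^7 km: μ = v²r = (43.08)² × 7.151×10^7 = 1.32714×10^11 km³/s².
In km: r₁ = 0.478 × 1.496×10^8 = 7.15088×10^7 km; r₂ = 2.18 × 1.496×10^8 = 3.26128×10^8 km.
The Hohmann ellipse has a_t = (r₁ + r₂)/2 = 1.988184×10^8 km.
At apoapsis, r = 3.26128×10^8 km.
Applying v² = μ(2/r − 1/a_t): v = 12.10 km/s.

v = 12.10 km/s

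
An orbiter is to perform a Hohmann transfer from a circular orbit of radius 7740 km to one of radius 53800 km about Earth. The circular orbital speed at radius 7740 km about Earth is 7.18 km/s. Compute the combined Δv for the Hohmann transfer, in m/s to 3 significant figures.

Δv = 3670 m/s

From the circular-orbit relation v² = μ/r at r = 7740 km: μ = v²r = (7.18)² × 7740 = 3.99016×10^5 km³/s².
Semi-major axis of the transfer orbit: a_t = (7740 + 53800)/2 = 30770 km.
Circular speed at r₁: v₁ = √(μ/r₁) = √(3.99016×10^5/7740) = 7.1800 km/s.
Transfer-orbit speed at r₁ (vis-viva equation): v_p = √[μ(2/r₁ − 1/a_t)] = 9.4941 km/s.
First burn Δv₁ = |v_p − v₁| = 2.3141 km/s.
At r₂, v₂ = √(μ/r₂) = 2.7234 km/s.
Transfer-orbit speed at r₂: v_a = √[μ(2/r₂ − 1/a_t)] = 1.3659 km/s.
Second burn Δv₂ = |v₂ − v_a| = 1.3575 km/s.
Δv = Δv₁ + Δv₂ = 2.3141 + 1.3575 = 3.672 km/s.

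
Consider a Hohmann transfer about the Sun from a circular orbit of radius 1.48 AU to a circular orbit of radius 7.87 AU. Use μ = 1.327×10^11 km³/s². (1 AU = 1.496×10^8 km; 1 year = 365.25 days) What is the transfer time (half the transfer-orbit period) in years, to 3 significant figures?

t = 5.05 years

In km: r₁ = 1.48 × 1.496×10^8 = 2.21408×10^8 km; r₂ = 7.87 × 1.496×10^8 = 1.177352×10^9 km.
Semi-major axis of the transfer orbit: a_t = (2.21408×10^8 + 1.177352×10^9)/2 = 6.9938×10^8 km.
Transfer time t = π√(a_t³/μ) = π√((6.9938×10^8)³ / 1.327×10^11) = 1.595×10^8 s.
Converting: 1.595×10^8 s ÷ 3.15576×10^7 s/year (365.25 × 86400) = 5.05 years.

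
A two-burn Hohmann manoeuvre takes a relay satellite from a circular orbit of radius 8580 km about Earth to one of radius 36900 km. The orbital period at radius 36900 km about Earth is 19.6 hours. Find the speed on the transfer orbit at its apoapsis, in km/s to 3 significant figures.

From Kepler's third law T² = 4π²r³/μ at r = 36900 km, T = 19.6 hours = 19.6 × 3600 s = 70560 s: μ = 4π²r³/T² = 3.98402×10^5 km³/s².
Transfer-ellipse semi-major axis a_t = (r₁ + r₂)/2 = (8580 + 36900)/2 = 22740 km.
The apoapsis of the transfer ellipse is at r = 36900 km.
From the vis-viva equation, v = √[μ(2/r − 1/a_t)] = 2.018 km/s.

v = 2.02 km/s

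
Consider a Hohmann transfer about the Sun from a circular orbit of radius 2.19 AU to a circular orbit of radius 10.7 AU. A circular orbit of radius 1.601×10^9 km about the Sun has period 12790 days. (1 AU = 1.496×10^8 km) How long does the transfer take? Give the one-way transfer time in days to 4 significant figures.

t = 2989 days

From Kepler's third law T² = 4π²r³/μ at r = 1.601×10^9 km, T = 12790 days = 12790 × 86400 s = 1.105056×10^9 s: μ = 4π²r³/T² = 1.32668×10^11 km³/s².
In km: r₁ = 2.19 × 1.496×10^8 = 3.27624×10^8 km; r₂ = 10.7 × 1.496×10^8 = 1.60072×10^9 km.
Transfer-ellipse semi-major axis a_t = (r₁ + r₂)/2 = (3.27624×10^8 + 1.60072×10^9)/2 = 9.64172×10^8 km.
Half the transfer-orbit period gives t = π√(a_t³/μ) = 2.5823×10^8 s.
Converting: 2.5823×10^8 s ÷ 86400 s/day = 2989 days.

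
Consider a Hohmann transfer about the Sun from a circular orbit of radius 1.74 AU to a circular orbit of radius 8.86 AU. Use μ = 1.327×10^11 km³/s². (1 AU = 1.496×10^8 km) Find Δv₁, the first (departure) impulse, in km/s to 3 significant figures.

In km: r₁ = 1.74 × 1.496×10^8 = 2.60304×10^8 km; r₂ = 8.86 × 1.496×10^8 = 1.325456×10^9 km.
Transfer-ellipse semi-major axis a_t = (r₁ + r₂)/2 = (2.60304×10^8 + 1.325456×10^9)/2 = 7.9288×10^8 km.
Circular speed at r = 2.60304×10^8 km: v_c = √(μ/r) = 22.5785 km/s.
Vis-viva on the transfer ellipse at r = 2.60304×10^8 km gives v_t = √[μ(2/r − 1/a_t)] = 29.1927 km/s.
Δv₁ = |v_t − v_c| = |29.1927 − 22.5785| = 6.614 km/s.

Δv₁ = 6.61 km/s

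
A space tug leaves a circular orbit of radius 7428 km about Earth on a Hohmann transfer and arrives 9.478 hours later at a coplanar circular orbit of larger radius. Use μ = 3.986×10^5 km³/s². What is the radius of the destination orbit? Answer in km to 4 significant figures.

r₂ = 64760 km

Transfer time t = 9.478 hours = 34120.8 s, and t = π√(a_t³/μ).
So a_t = (μ t²/π²)^(1/3) = (3.986×10^5 × (34120.8)² / π²)^(1/3) = 36093 km.
Since a_t = (r₁ + r₂)/2, r₂ = 2a_t − r₁ = 2×36093 − 7428 = 64758 km.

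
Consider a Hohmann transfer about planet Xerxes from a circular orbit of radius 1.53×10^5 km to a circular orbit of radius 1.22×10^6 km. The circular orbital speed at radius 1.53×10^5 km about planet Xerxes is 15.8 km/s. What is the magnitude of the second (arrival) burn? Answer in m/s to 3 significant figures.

From the circular-orbit relation v² = μ/r at r = 1.53×10^5 km: μ = v²r = (15.8)² × 1.53×10^5 = 3.81949×10^7 km³/s².
Semi-major axis of the transfer orbit: a_t = (1.530×10^5 + 1.220×10^6)/2 = 6.865×10^5 km.
On the circular orbit at r = 1.220×10^6 km, v_c = √(μ/r) = 5.595 km/s.
Transfer-orbit speed at the same r (vis-viva, a = a_t): v_t = √[μ(2/r − 1/a_t)] = 2.641 km/s.
Δv₂ = |v_t − v_c| = |2.641 − 5.595| = 2.954 km/s.

Δv₂ = 2950 m/s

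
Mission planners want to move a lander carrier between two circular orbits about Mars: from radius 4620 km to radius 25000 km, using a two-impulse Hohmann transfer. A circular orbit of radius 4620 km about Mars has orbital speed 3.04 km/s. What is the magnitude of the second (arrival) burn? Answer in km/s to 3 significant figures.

From the circular-orbit relation v² = μ/r at r = 4620 km: μ = v²r = (3.04)² × 4620 = 42696.2 km³/s².
Semi-major axis of the transfer orbit: a_t = (4620 + 25000)/2 = 14810 km.
Circular speed at r = 25000 km: v_c = √(μ/r) = 1.3068 km/s.
Transfer-orbit speed at the same r (vis-viva, a = a_t): v_t = √[μ(2/r − 1/a_t)] = 0.72991 km/s.
Δv₂ = |v_t − v_c| = |0.72991 − 1.3068| = 0.5769 km/s.

Δv₂ = 0.577 km/s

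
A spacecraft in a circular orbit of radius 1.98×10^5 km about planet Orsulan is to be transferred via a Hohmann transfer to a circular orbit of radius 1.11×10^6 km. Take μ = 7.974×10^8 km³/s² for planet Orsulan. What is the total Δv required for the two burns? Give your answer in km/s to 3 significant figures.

Δv = 31.3 km/s

Semi-major axis of the transfer orbit: a_t = (1.980×10^5 + 1.110×10^6)/2 = 6.540×10^5 km.
At r₁ the circular-orbit speed is v₁ = √(μ/r₁) = 63.4608 km/s.
On the transfer ellipse at r₁, v² = μ(2/r − 1/a) gives v_p = √[μ(2/r₁ − 1/a_t)] = 82.6757 km/s.
First burn Δv₁ = |v_p − v₁| = 19.21 km/s.
At r₂, v₂ = √(μ/r₂) = 26.80258 km/s.
Transfer-orbit speed at r₂: v_a = √[μ(2/r₂ − 1/a_t)] = 14.74757 km/s.
Second burn Δv₂ = |v₂ − v_a| = 12.06 km/s.
Δv = Δv₁ + Δv₂ = 19.21 + 12.06 = 31.27 km/s.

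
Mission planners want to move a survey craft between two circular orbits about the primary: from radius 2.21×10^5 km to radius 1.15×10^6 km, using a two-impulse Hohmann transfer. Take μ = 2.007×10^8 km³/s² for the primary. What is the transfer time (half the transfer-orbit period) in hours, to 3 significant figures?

t = 35.0 hours

Transfer-ellipse semi-major axis a_t = (r₁ + r₂)/2 = (2.210×10^5 + 1.150×10^6)/2 = 6.855×10^5 km.
By Kepler's third law the transfer-orbit period is T = 2π√(a_t³/μ), so t = T/2 = 1.259×10^5 s.
Converting: 1.259×10^5 s ÷ 3600 s/hour = 35.0 hours.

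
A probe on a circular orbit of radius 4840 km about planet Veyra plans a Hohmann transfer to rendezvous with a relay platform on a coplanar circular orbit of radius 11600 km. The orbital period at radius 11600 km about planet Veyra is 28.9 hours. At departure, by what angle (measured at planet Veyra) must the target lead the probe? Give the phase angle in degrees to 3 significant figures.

φ = 72.6°

From Kepler's third law T² = 4π²r³/μ at r = 11600 km, T = 28.9 hours = 28.9 × 3600 s = 1.0404×10^5 s: μ = 4π²r³/T² = 5692.89 km³/s².
Transfer-ellipse semi-major axis a_t = (r₁ + r₂)/2 = (4840 + 11600)/2 = 8220 km.
The half-period of the transfer ellipse is t = π√(a_t³/μ) = 31030 s.
Target angular speed ω₂ = √(μ/r₂³) = 6.039×10^-5 rad/s.
Angle swept by the target during transfer: ω₂·t = 1.874 rad = 107.4°.
Arrival is 180° from departure on the ellipse, so φ = 180° − 107.4° = 72.6°.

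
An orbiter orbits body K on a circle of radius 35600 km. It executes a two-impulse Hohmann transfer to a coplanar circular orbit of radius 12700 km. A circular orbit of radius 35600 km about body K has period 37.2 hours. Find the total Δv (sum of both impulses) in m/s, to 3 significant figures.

Δv = 1060 m/s

From Kepler's third law T² = 4π²r³/μ at r = 35600 km, T = 37.2 hours = 37.2 × 3600 s = 1.3392×10^5 s: μ = 4π²r³/T² = 99315.9 km³/s².
Transfer-ellipse semi-major axis a_t = (r₁ + r₂)/2 = (35600 + 12700)/2 = 24150 km.
At r₁ the circular-orbit speed is v₁ = √(μ/r₁) = 1.670 km/s.
On the transfer ellipse at r₁, vis-viva equation gives v_a = √[μ(2/r₁ − 1/a_t)] = 1.211 km/s.
First burn Δv₁ = |v_a − v₁| = 0.4590 km/s.
Circular speed at r₂: v₂ = √(μ/r₂) = 2.7965 km/s.
Transfer-orbit speed at r₂: v_p = √[μ(2/r₂ − 1/a_t)] = 3.3953 km/s.
Second burn Δv₂ = |v₂ − v_p| = 0.5988 km/s.
Total Δv = Δv₁ + Δv₂ = 1.058 km/s.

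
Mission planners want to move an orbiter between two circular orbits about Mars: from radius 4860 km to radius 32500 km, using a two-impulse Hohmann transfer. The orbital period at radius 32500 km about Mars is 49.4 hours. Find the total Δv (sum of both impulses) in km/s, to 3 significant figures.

Δv = 1.51 km/s

From Kepler's third law T² = 4π²r³/μ at r = 32500 km, T = 49.4 hours = 49.4 × 3600 s = 1.7784×10^5 s: μ = 4π²r³/T² = 42850.0 km³/s².
Semi-major axis of the transfer orbit: a_t = (4860 + 32500)/2 = 18680 km.
Circular speed at r₁: v₁ = √(μ/r₁) = √(42850.0/4860) = 2.9693 km/s.
On the transfer ellipse at r₁, vis-viva equation gives v_p = √[μ(2/r₁ − 1/a_t)] = 3.9166 km/s.
First burn Δv₁ = |v_p − v₁| = 0.9473 km/s.
Circular speed at r₂: v₂ = √(μ/r₂) = 1.14824 km/s.
Transfer-orbit speed at r₂: v_a = √[μ(2/r₂ − 1/a_t)] = 0.585684 km/s.
Second burn Δv₂ = |v₂ − v_a| = 0.5626 km/s.
Total Δv = Δv₁ + Δv₂ = 1.510 km/s.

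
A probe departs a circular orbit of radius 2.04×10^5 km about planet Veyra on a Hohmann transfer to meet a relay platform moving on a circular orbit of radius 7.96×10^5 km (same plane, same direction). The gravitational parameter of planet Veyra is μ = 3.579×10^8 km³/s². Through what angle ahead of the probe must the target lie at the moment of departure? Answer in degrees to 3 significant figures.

φ = 90.4°

The Hohmann ellipse has a_t = (r₁ + r₂)/2 = 5.000×10^5 km.
Transfer time t = π√(a_t³/μ) = 58710 s.
Target angular speed ω₂ = √(μ/r₂³) = 2.664×10^-5 rad/s.
Angle swept by the target during transfer: ω₂·t = 1.564 rad = 89.61°.
Arrival is 180° from departure on the ellipse, so φ = 180° − 89.61° = 90.4°.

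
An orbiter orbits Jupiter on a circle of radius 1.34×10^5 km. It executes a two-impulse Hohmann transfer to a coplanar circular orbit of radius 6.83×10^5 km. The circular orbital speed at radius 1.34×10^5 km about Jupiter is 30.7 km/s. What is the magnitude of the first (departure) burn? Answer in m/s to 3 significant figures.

Δv₁ = 9000 m/s

From the circular-orbit relation v² = μ/r at r = 1.34×10^5 km: μ = v²r = (30.7)² × 1.34×10^5 = 1.26294×10^8 km³/s².
The Hohmann ellipse has a_t = (r₁ + r₂)/2 = 4.085×10^5 km.
Circular speed at r = 1.340×10^5 km: v_c = √(μ/r) = 30.700 km/s.
Vis-viva on the transfer ellipse at r = 1.340×10^5 km gives v_t = √[μ(2/r − 1/a_t)] = 39.697 km/s.
Δv₁ = |v_t − v_c| = |39.697 − 30.700| = 8.997 km/s.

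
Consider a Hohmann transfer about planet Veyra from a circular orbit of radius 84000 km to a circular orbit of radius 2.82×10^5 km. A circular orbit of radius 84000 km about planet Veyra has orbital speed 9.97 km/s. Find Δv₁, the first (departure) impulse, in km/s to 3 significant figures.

Δv₁ = 2.41 km/s

From the circular-orbit relation v² = μ/r at r = 84000 km: μ = v²r = (9.97)² × 84000 = 8.34968×10^6 km³/s².
Transfer-ellipse semi-major axis a_t = (r₁ + r₂)/2 = (84000 + 2.820×10^5)/2 = 1.830×10^5 km.
Circular speed at r = 84000 km: v_c = √(μ/r) = 9.9700 km/s.
Vis-viva on the transfer ellipse at r = 84000 km gives v_t = √[μ(2/r − 1/a_t)] = 12.376 km/s.
Δv₁ = |v_t − v_c| = |12.376 − 9.9700| = 2.406 km/s.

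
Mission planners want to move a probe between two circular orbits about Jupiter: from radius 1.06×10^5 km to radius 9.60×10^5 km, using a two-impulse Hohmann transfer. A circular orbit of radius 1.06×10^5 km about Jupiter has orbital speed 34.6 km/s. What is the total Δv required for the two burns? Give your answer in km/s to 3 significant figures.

Δv = 18.2 km/s

From the circular-orbit relation v² = μ/r at r = 1.06×10^5 km: μ = v²r = (34.6)² × 1.06×10^5 = 1.26899×10^8 km³/s².
Semi-major axis of the transfer orbit: a_t = (1.060×10^5 + 9.600×10^5)/2 = 5.330×10^5 km.
Circular speed at r₁: v₁ = √(μ/r₁) = √(1.26899×10^8/1.060×10^5) = 34.60 km/s.
On the transfer ellipse at r₁, vis-viva equation gives v_p = √[μ(2/r₁ − 1/a_t)] = 46.44 km/s.
First burn Δv₁ = |v_p − v₁| = 11.84 km/s.
Circular speed at r₂: v₂ = √(μ/r₂) = 11.497 km/s.
Transfer-orbit speed at r₂: v_a = √[μ(2/r₂ − 1/a_t)] = 5.1272 km/s.
Second burn Δv₂ = |v₂ − v_a| = 6.370 km/s.
Total Δv = Δv₁ + Δv₂ = 18.21 km/s.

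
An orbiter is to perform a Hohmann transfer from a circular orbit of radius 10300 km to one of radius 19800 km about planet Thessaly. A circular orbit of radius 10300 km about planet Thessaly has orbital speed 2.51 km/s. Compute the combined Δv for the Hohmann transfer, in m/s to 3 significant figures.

From the circular-orbit relation v² = μ/r at r = 10300 km: μ = v²r = (2.51)² × 10300 = 64891.0 km³/s².
Semi-major axis of the transfer orbit: a_t = (10300 + 19800)/2 = 15050 km.
At r₁ the circular-orbit speed is v₁ = √(μ/r₁) = 2.510 km/s.
Transfer-orbit speed at r₁ (v² = μ(2/r − 1/a)): v_p = √[μ(2/r₁ − 1/a_t)] = 2.879 km/s.
First burn Δv₁ = |v_p − v₁| = 0.3690 km/s.
At r₂, v₂ = √(μ/r₂) = 1.8103 km/s.
Transfer-orbit speed at r₂: v_a = √[μ(2/r₂ − 1/a_t)] = 1.4976 km/s.
Second burn Δv₂ = |v₂ − v_a| = 0.3127 km/s.
Δv = Δv₁ + Δv₂ = 0.3690 + 0.3127 = 0.6817 km/s.

Δv = 682 m/s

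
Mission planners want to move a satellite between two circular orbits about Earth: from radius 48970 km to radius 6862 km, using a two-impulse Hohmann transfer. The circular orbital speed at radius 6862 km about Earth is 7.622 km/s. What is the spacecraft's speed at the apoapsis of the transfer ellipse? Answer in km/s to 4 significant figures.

From the circular-orbit relation v² = μ/r at r = 6862 km: μ = v²r = (7.622)² × 6862 = 3.98647×10^5 km³/s².
Transfer-ellipse semi-major axis a_t = (r₁ + r₂)/2 = (48970 + 6862)/2 = 27916 km.
At apoapsis, r = 48970 km.
Vis-viva: v = √[μ(2/r − 1/a_t)] = √[3.98647×10^5 × (2/48970 − 1/27916)] = 1.415 km/s.

v = 1.415 km/s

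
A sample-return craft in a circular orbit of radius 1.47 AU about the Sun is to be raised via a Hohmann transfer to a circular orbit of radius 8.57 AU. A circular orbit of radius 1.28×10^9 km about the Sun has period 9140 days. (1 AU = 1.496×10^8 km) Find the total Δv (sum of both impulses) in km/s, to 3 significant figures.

Δv = 12.2 km/s

From Kepler's third law T² = 4π²r³/μ at r = 1.28×10^9 km, T = 9140 days = 9140 × 86400 s = 7.89696×10^8 s: μ = 4π²r³/T² = 1.32761×10^11 km³/s².
In km: r₁ = 1.47 × 1.496×10^8 = 2.19912×10^8 km; r₂ = 8.57 × 1.496×10^8 = 1.282072×10^9 km.
Transfer-ellipse semi-major axis a_t = (r₁ + r₂)/2 = (2.19912×10^8 + 1.282072×10^9)/2 = 7.50992×10^8 km.
At r₁ the circular-orbit speed is v₁ = √(μ/r₁) = 24.570 km/s.
On the transfer ellipse at r₁, vis-viva gives v_p = √[μ(2/r₁ − 1/a_t)] = 32.103 km/s.
First burn Δv₁ = |v_p − v₁| = 7.533 km/s.
Circular speed at r₂: v₂ = √(μ/r₂) = 10.176 km/s.
Transfer-orbit speed at r₂: v_a = √[μ(2/r₂ − 1/a_t)] = 5.5066 km/s.
Second burn Δv₂ = |v₂ − v_a| = 4.669 km/s.
Δv = Δv₁ + Δv₂ = 7.533 + 4.669 = 12.20 km/s.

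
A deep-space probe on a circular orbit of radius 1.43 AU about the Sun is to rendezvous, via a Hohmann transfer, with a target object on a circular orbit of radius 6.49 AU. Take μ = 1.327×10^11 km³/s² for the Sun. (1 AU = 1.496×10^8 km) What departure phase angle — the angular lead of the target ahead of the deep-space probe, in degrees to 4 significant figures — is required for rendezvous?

φ = 94.21°

In km: r₁ = 1.43 × 1.496×10^8 = 2.13928×10^8 km; r₂ = 6.49 × 1.496×10^8 = 9.70904×10^8 km.
Semi-major axis of the transfer orbit: a_t = (2.13928×10^8 + 9.70904×10^8)/2 = 5.92416×10^8 km.
The half-period of the transfer ellipse is t = π√(a_t³/μ) = 1.24353×10^8 s.
The target's mean motion on its circular orbit is ω₂ = √(μ/r₂³) = 1.20412×10^-8 rad/s.
Angle swept by the target during transfer: ω₂·t = 1.4974 rad = 85.79°.
The deep-space probe traverses 180° on the transfer ellipse, so the target must lead by 180° − 85.79° = 94.21°.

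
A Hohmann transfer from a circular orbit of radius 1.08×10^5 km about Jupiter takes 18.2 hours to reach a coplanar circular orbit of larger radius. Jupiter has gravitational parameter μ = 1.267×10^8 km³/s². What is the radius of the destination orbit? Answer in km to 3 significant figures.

Transfer time t = 18.2 hours = 65520 s, and t = π√(a_t³/μ).
So a_t = (μ t²/π²)^(1/3) = (1.267×10^8 × (65520)² / π²)^(1/3) = 3.8055×10^5 km.
Since a_t = (r₁ + r₂)/2, r₂ = 2a_t − r₁ = 2×3.8055×10^5 − 1.080×10^5 = 6.531×10^5 km.

r₂ = 6.53×10^5 km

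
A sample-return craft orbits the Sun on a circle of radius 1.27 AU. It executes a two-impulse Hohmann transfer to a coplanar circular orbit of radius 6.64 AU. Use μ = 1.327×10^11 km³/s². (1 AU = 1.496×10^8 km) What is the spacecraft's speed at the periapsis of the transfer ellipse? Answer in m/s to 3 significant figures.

In km: r₁ = 1.27 × 1.496×10^8 = 1.89992×10^8 km; r₂ = 6.64 × 1.496×10^8 = 9.93344×10^8 km.
The Hohmann ellipse has a_t = (r₁ + r₂)/2 = 5.91668×10^8 km.
The periapsis of the transfer ellipse is at r = 1.89992×10^8 km.
Applying v² = μ(2/r − 1/a_t): v = 34.24 km/s.

v = 34200 m/s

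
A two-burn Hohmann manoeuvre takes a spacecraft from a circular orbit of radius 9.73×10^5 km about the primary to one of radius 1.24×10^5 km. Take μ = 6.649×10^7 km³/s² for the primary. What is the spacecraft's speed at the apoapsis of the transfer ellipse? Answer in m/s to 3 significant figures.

Semi-major axis of the transfer orbit: a_t = (9.730×10^5 + 1.240×10^5)/2 = 5.485×10^5 km.
At apoapsis, r = 9.730×10^5 km.
From the vis-viva equation, v = √[μ(2/r − 1/a_t)] = 3.930 km/s.

v = 3930 m/s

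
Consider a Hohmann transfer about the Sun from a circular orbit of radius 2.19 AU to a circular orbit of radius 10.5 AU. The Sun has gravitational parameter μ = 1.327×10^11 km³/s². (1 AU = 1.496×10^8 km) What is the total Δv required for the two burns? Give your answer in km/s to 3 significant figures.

In km: r₁ = 2.19 × 1.496×10^8 = 3.27624×10^8 km; r₂ = 10.5 × 1.496×10^8 = 1.5708×10^9 km.
The Hohmann ellipse has a_t = (r₁ + r₂)/2 = 9.49212×10^8 km.
At r₁ the circular-orbit speed is v₁ = √(μ/r₁) = 20.125543 km/s.
On the transfer ellipse at r₁, vis-viva gives v_p = √[μ(2/r₁ − 1/a_t)] = 25.889666 km/s.
First burn Δv₁ = |v_p − v₁| = 5.76412 km/s.
At r₂, v₂ = √(μ/r₂) = 9.191259 km/s.
Transfer-orbit speed at r₂: v_a = √[μ(2/r₂ − 1/a_t)] = 5.399845 km/s.
Second burn Δv₂ = |v₂ − v_a| = 3.79141 km/s.
Δv = Δv₁ + Δv₂ = 5.76412 + 3.79141 = 9.556 km/s.

Δv = 9.56 km/s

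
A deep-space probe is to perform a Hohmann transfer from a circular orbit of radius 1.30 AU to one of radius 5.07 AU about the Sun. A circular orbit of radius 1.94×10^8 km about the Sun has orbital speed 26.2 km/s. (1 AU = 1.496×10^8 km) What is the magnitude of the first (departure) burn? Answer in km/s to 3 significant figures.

From the circular-orbit relation v² = μ/r at r = 1.94×10^8 km: μ = v²r = (26.2)² × 1.94×10^8 = 1.33169×10^11 km³/s².
In km: r₁ = 1.30 × 1.496×10^8 = 1.9448×10^8 km; r₂ = 5.07 × 1.496×10^8 = 7.58472×10^8 km.
Semi-major axis of the transfer orbit: a_t = (1.9448×10^8 + 7.58472×10^8)/2 = 4.76476×10^8 km.
Circular speed at r = 1.9448×10^8 km: v_c = √(μ/r) = 26.1676 km/s.
Vis-viva on the transfer ellipse at r = 1.9448×10^8 km gives v_t = √[μ(2/r − 1/a_t)] = 33.0152 km/s.
Δv₁ = |v_t − v_c| = |33.0152 − 26.1676| = 6.848 km/s.

Δv₁ = 6.85 km/s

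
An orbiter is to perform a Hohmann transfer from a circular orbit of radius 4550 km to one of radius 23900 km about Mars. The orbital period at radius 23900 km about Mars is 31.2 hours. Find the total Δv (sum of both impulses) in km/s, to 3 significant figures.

Δv = 1.49 km/s

From Kepler's third law T² = 4π²r³/μ at r = 23900 km, T = 31.2 hours = 31.2 × 3600 s = 1.1232×10^5 s: μ = 4π²r³/T² = 42720.8 km³/s².
Transfer-ellipse semi-major axis a_t = (r₁ + r₂)/2 = (4550 + 23900)/2 = 14225 km.
At r₁ the circular-orbit speed is v₁ = √(μ/r₁) = 3.0642 km/s.
Transfer-orbit speed at r₁ (vis-viva equation): v_p = √[μ(2/r₁ − 1/a_t)] = 3.9718 km/s.
First burn Δv₁ = |v_p − v₁| = 0.9076 km/s.
At r₂, v₂ = √(μ/r₂) = 1.33697 km/s.
Transfer-orbit speed at r₂: v_a = √[μ(2/r₂ − 1/a_t)] = 0.756137 km/s.
Second burn Δv₂ = |v₂ − v_a| = 0.5808 km/s.
Total Δv = Δv₁ + Δv₂ = 1.488 km/s.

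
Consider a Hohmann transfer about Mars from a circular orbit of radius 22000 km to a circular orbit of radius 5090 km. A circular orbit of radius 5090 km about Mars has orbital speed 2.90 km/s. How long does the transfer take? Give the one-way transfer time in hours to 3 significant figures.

t = 6.65 hours

From the circular-orbit relation v² = μ/r at r = 5090 km: μ = v²r = (2.90)² × 5090 = 42806.9 km³/s².
Semi-major axis of the transfer orbit: a_t = (22000 + 5090)/2 = 13545 km.
Transfer time t = π√(a_t³/μ) = π√((13545)³ / 42806.9) = 23940 s.
Converting: 23940 s ÷ 3600 s/hour = 6.65 hours.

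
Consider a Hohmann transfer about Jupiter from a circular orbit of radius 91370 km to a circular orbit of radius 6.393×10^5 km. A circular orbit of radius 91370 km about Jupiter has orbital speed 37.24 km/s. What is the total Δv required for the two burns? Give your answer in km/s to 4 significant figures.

Δv = 19.06 km/s

From the circular-orbit relation v² = μ/r at r = 91370 km: μ = v²r = (37.24)² × 91370 = 1.26714×10^8 km³/s².
Transfer-ellipse semi-major axis a_t = (r₁ + r₂)/2 = (91370 + 6.393×10^5)/2 = 3.65335×10^5 km.
At r₁ the circular-orbit speed is v₁ = √(μ/r₁) = 37.24 km/s.
Transfer-orbit speed at r₁ (vis-viva): v_p = √[μ(2/r₁ − 1/a_t)] = 49.26 km/s.
First burn Δv₁ = |v_p − v₁| = 12.02 km/s.
Circular speed at r₂: v₂ = √(μ/r₂) = 14.079 km/s.
Transfer-orbit speed at r₂: v_a = √[μ(2/r₂ − 1/a_t)] = 7.0407 km/s.
Second burn Δv₂ = |v₂ − v_a| = 7.038 km/s.
Total Δv = Δv₁ + Δv₂ = 19.06 km/s.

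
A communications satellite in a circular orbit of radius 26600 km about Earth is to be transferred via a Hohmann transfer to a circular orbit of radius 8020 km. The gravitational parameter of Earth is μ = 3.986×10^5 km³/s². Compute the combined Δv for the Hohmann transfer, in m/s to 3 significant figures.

Δv = 2930 m/s

Semi-major axis of the transfer orbit: a_t = (26600 + 8020)/2 = 17310 km.
Circular speed at r₁: v₁ = √(μ/r₁) = √(3.986×10^5/26600) = 3.871 km/s.
Transfer-orbit speed at r₁ (v² = μ(2/r − 1/a)): v_a = √[μ(2/r₁ − 1/a_t)] = 2.635 km/s.
First burn Δv₁ = |v_a − v₁| = 1.236 km/s.
Circular speed at r₂: v₂ = √(μ/r₂) = 7.050 km/s.
Transfer-orbit speed at r₂: v_p = √[μ(2/r₂ − 1/a_t)] = 8.739 km/s.
Second burn Δv₂ = |v₂ − v_p| = 1.689 km/s.
Total Δv = Δv₁ + Δv₂ = 2.925 km/s.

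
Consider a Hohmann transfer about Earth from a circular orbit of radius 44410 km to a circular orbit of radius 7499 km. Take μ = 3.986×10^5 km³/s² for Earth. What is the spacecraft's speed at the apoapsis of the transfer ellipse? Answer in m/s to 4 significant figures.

v = 1610 m/s

Semi-major axis of the transfer orbit: a_t = (44410 + 7499)/2 = 25954.5 km.
At apoapsis, r = 44410 km.
From the vis-viva equation, v = √[μ(2/r − 1/a_t)] = 1.610 km/s.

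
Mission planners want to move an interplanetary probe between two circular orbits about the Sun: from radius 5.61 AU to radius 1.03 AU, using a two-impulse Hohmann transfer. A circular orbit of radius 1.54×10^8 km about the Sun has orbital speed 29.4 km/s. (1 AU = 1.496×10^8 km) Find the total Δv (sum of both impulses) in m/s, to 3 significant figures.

Δv = 14400 m/s

From the circular-orbit relation v² = μ/r at r = 1.54×10^8 km: μ = v²r = (29.4)² × 1.54×10^8 = 1.33111×10^11 km³/s².
In km: r₁ = 5.61 × 1.496×10^8 = 8.39256×10^8 km; r₂ = 1.03 × 1.496×10^8 = 1.54088×10^8 km.
Semi-major axis of the transfer orbit: a_t = (8.39256×10^8 + 1.54088×10^8)/2 = 4.96672×10^8 km.
Circular speed at r₁: v₁ = √(μ/r₁) = √(1.33111×10^11/8.39256×10^8) = 12.594 km/s.
Transfer-orbit speed at r₁ (vis-viva equation): v_a = √[μ(2/r₁ − 1/a_t)] = 7.0147 km/s.
First burn Δv₁ = |v_a − v₁| = 5.579 km/s.
At r₂, v₂ = √(μ/r₂) = 29.3916 km/s.
Transfer-orbit speed at r₂: v_p = √[μ(2/r₂ − 1/a_t)] = 38.2064 km/s.
Second burn Δv₂ = |v₂ − v_p| = 8.815 km/s.
Total Δv = Δv₁ + Δv₂ = 14.39 km/s.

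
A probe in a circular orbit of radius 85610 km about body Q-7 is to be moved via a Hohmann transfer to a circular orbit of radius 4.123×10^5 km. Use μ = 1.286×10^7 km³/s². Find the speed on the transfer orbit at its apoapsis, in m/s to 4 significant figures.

v = 3275 m/s

Transfer-ellipse semi-major axis a_t = (r₁ + r₂)/2 = (85610 + 4.123×10^5)/2 = 2.48955×10^5 km.
At apoapsis, r = 4.123×10^5 km.
From the vis-viva equation, v = √[μ(2/r − 1/a_t)] = 3.275 km/s.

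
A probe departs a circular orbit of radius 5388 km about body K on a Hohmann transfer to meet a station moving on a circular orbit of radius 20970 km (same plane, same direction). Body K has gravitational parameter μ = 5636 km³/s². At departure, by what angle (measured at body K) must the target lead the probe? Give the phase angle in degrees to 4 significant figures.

The Hohmann ellipse has a_t = (r₁ + r₂)/2 = 13179 km.
Transfer time t = π√(a_t³/μ) = 63312 s.
Target angular speed ω₂ = √(μ/r₂³) = 2.4722×10^-5 rad/s.
Angle swept by the target during transfer: ω₂·t = 1.5652 rad = 89.68°.
Arrival is 180° from departure on the ellipse, so φ = 180° − 89.68° = 90.32°.

φ = 90.32°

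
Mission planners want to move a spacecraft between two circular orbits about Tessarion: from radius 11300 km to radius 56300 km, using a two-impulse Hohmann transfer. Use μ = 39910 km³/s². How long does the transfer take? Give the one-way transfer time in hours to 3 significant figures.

t = 27.1 hours

The Hohmann ellipse has a_t = (r₁ + r₂)/2 = 33800 km.
Half the transfer-orbit period gives t = π√(a_t³/μ) = 97720 s.
Converting: 97720 s ÷ 3600 s/hour = 27.1 hours.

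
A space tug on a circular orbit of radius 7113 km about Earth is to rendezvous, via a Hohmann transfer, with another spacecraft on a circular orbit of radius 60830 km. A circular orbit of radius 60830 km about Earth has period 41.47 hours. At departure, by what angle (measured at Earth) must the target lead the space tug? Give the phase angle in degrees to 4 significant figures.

From Kepler's third law T² = 4π²r³/μ at r = 60830 km, T = 41.47 hours = 41.47 × 3600 s = 1.49292×10^5 s: μ = 4π²r³/T² = 3.98694×10^5 km³/s².
Semi-major axis of the transfer orbit: a_t = (7113 + 60830)/2 = 33971.5 km.
The half-period of the transfer ellipse is t = π√(a_t³/μ) = 31150 s.
Target angular speed ω₂ = √(μ/r₂³) = 4.209×10^-5 rad/s.
Angle swept by the target during transfer: ω₂·t = 1.3111 rad = 75.12°.
Arrival is 180° from departure on the ellipse, so φ = 180° − 75.12° = 104.9°.

φ = 104.9°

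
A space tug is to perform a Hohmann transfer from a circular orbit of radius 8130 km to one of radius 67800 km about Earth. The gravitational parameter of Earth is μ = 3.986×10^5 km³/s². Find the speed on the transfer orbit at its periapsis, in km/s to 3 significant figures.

v = 9.36 km/s

Transfer-ellipse semi-major axis a_t = (r₁ + r₂)/2 = (8130 + 67800)/2 = 37965 km.
At periapsis, r = 8130 km.
Vis-viva: v = √[μ(2/r − 1/a_t)] = √[3.986×10^5 × (2/8130 − 1/37965)] = 9.357 km/s.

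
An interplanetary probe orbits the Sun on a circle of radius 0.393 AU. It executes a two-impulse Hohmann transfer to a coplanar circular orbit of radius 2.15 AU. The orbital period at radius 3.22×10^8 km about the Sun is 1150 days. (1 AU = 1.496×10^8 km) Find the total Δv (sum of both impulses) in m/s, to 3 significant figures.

Δv = 23400 m/s

From Kepler's third law T² = 4π²r³/μ at r = 3.22×10^8 km, T = 1150 days = 1150 × 86400 s = 9.936×10^7 s: μ = 4π²r³/T² = 1.33507×10^11 km³/s².
In km: r₁ = 0.393 × 1.496×10^8 = 5.87928×10^7 km; r₂ = 2.15 × 1.496×10^8 = 3.2164×10^8 km.
Semi-major axis of the transfer orbit: a_t = (5.87928×10^7 + 3.2164×10^8)/2 = 1.902164×10^8 km.
Circular speed at r₁: v₁ = √(μ/r₁) = √(1.33507×10^11/5.87928×10^7) = 47.653 km/s.
Transfer-orbit speed at r₁ (vis-viva): v_p = √[μ(2/r₁ − 1/a_t)] = 61.966 km/s.
First burn Δv₁ = |v_p − v₁| = 14.31 km/s.
Circular speed at r₂: v₂ = √(μ/r₂) = 20.374 km/s.
Transfer-orbit speed at r₂: v_a = √[μ(2/r₂ − 1/a_t)] = 11.327 km/s.
Second burn Δv₂ = |v₂ − v_a| = 9.047 km/s.
Δv = Δv₁ + Δv₂ = 14.31 + 9.047 = 23.36 km/s.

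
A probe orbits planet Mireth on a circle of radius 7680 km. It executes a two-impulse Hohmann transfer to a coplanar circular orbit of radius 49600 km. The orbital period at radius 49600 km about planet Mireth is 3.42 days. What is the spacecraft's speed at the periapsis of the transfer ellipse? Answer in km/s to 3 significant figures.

v = 3.53 km/s

From Kepler's third law T² = 4π²r³/μ at r = 49600 km, T = 3.42 days = 3.42 × 86400 s = 2.95488×10^5 s: μ = 4π²r³/T² = 55172.8 km³/s².
Transfer-ellipse semi-major axis a_t = (r₁ + r₂)/2 = (7680 + 49600)/2 = 28640 km.
At periapsis, r = 7680 km.
Applying v² = μ(2/r − 1/a_t): v = 3.527 km/s.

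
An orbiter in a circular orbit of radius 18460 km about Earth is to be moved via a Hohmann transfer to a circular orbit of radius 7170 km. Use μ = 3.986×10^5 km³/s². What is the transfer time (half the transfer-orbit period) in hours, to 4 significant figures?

The Hohmann ellipse has a_t = (r₁ + r₂)/2 = 12815 km.
Transfer time t = π√(a_t³/μ) = π√((12815)³ / 3.986×10^5) = 7219 s.
Converting: 7219 s ÷ 3600 s/hour = 2.005 hours.

t = 2.005 hours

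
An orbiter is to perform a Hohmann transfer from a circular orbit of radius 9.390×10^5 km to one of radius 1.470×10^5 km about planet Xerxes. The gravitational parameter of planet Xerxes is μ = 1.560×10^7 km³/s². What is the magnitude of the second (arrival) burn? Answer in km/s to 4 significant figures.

Δv₂ = 3.245 km/s

The Hohmann ellipse has a_t = (r₁ + r₂)/2 = 5.430×10^5 km.
Circular speed at r = 1.470×10^5 km: v_c = √(μ/r) = 10.302 km/s.
Vis-viva on the transfer ellipse at r = 1.470×10^5 km gives v_t = √[μ(2/r − 1/a_t)] = 13.547 km/s.
Δv₂ = |v_t − v_c| = |13.547 − 10.302| = 3.245 km/s.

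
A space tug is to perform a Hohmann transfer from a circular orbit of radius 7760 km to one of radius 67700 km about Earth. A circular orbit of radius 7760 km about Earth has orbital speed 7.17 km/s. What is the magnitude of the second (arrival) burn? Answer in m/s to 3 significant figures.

From the circular-orbit relation v² = μ/r at r = 7760 km: μ = v²r = (7.17)² × 7760 = 3.98933×10^5 km³/s².
Semi-major axis of the transfer orbit: a_t = (7760 + 67700)/2 = 37730 km.
On the circular orbit at r = 67700 km, v_c = √(μ/r) = 2.4275 km/s.
Transfer-orbit speed at the same r (vis-viva, a = a_t): v_t = √[μ(2/r − 1/a_t)] = 1.1009 km/s.
Δv₂ = |v_t − v_c| = |1.1009 − 2.4275| = 1.327 km/s.

Δv₂ = 1330 m/s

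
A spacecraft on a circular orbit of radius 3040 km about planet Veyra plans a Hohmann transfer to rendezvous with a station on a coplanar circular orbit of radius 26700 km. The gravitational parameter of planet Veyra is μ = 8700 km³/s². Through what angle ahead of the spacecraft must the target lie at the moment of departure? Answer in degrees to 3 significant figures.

φ = 105°

The Hohmann ellipse has a_t = (r₁ + r₂)/2 = 14870 km.
Transfer time t = π√(a_t³/μ) = 61070 s.
Target angular speed ω₂ = √(μ/r₂³) = 2.138×10^-5 rad/s.
Angle swept by the target during transfer: ω₂·t = 1.3057 rad = 74.81°.
The spacecraft traverses 180° on the transfer ellipse, so the target must lead by 180° − 74.81° = 105°.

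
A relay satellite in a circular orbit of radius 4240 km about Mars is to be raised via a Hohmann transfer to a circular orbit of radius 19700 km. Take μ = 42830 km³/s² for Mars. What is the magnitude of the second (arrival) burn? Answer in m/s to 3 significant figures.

Δv₂ = 597 m/s

The Hohmann ellipse has a_t = (r₁ + r₂)/2 = 11970 km.
Circular speed at r = 19700 km: v_c = √(μ/r) = 1.4745 km/s.
Vis-viva on the transfer ellipse at r = 19700 km gives v_t = √[μ(2/r − 1/a_t)] = 0.87756 km/s.
Δv₂ = |v_t − v_c| = |0.87756 − 1.4745| = 0.5969 km/s.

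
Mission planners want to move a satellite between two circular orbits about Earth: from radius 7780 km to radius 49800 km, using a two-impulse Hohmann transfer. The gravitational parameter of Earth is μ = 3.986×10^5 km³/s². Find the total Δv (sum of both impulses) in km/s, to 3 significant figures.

Transfer-ellipse semi-major axis a_t = (r₁ + r₂)/2 = (7780 + 49800)/2 = 28790 km.
At r₁ the circular-orbit speed is v₁ = √(μ/r₁) = 7.1578 km/s.
Transfer-orbit speed at r₁ (vis-viva equation): v_p = √[μ(2/r₁ − 1/a_t)] = 9.4140 km/s.
First burn Δv₁ = |v_p − v₁| = 2.2562 km/s.
Circular speed at r₂: v₂ = √(μ/r₂) = 2.8291 km/s.
Transfer-orbit speed at r₂: v_a = √[μ(2/r₂ − 1/a_t)] = 1.4707 km/s.
Second burn Δv₂ = |v₂ − v_a| = 1.3584 km/s.
Total Δv = Δv₁ + Δv₂ = 3.615 km/s.

Δv = 3.61 km/s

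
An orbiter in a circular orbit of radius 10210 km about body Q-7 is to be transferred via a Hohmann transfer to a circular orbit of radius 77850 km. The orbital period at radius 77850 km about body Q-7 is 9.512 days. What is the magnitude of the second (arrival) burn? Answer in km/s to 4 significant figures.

Δv₂ = 0.3086 km/s

From Kepler's third law T² = 4π²r³/μ at r = 77850 km, T = 9.512 days = 9.512 × 86400 s = 8.218368×10^5 s: μ = 4π²r³/T² = 27578.1 km³/s².
Semi-major axis of the transfer orbit: a_t = (10210 + 77850)/2 = 44030 km.
On the circular orbit at r = 77850 km, v_c = √(μ/r) = 0.5952 km/s.
Transfer-orbit speed at the same r (vis-viva, a = a_t): v_t = √[μ(2/r − 1/a_t)] = 0.2866 km/s.
Δv₂ = |v_t − v_c| = |0.2866 − 0.5952| = 0.3086 km/s.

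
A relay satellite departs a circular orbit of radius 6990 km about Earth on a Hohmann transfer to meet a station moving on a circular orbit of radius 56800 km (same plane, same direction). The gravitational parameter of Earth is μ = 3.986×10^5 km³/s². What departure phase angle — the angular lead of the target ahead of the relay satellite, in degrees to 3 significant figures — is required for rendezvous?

φ = 104°

Transfer-ellipse semi-major axis a_t = (r₁ + r₂)/2 = (6990 + 56800)/2 = 31895 km.
The half-period of the transfer ellipse is t = π√(a_t³/μ) = 28344 s.
Target angular speed ω₂ = √(μ/r₂³) = 4.6639×10^-5 rad/s.
Angle swept by the target during transfer: ω₂·t = 1.3219 rad = 75.74°.
The relay satellite traverses 180° on the transfer ellipse, so the target must lead by 180° − 75.74° = 104°.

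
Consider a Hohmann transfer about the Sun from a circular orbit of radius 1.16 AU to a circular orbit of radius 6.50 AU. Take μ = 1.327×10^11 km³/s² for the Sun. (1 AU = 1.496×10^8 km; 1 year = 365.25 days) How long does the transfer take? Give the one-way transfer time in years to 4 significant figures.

t = 3.748 years

In km: r₁ = 1.16 × 1.496×10^8 = 1.73536×10^8 km; r₂ = 6.50 × 1.496×10^8 = 9.724×10^8 km.
Semi-major axis of the transfer orbit: a_t = (1.73536×10^8 + 9.724×10^8)/2 = 5.72968×10^8 km.
Transfer time t = π√(a_t³/μ) = π√((5.72968×10^8)³ / 1.327×10^11) = 1.1828×10^8 s.
Converting: 1.1828×10^8 s ÷ 3.15576×10^7 s/year (365.25 × 86400) = 3.748 years.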